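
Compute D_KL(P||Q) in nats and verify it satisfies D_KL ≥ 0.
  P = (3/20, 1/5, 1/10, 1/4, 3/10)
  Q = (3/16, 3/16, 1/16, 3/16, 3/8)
0.0314 nats

KL divergence satisfies the Gibbs inequality: D_KL(P||Q) ≥ 0 for all distributions P, Q.

D_KL(P||Q) = Σ p(x) log(p(x)/q(x))
Term by term:
  x=0: 3/20 × log_e[(3/20)/(3/16)] = -0.0335
  x=1: 1/5 × log_e[(1/5)/(3/16)] = 0.0129
  x=2: 1/10 × log_e[(1/10)/(1/16)] = 0.0470
  x=3: 1/4 × log_e[(1/4)/(3/16)] = 0.0719
  x=4: 3/10 × log_e[(3/10)/(3/8)] = -0.0669
D_KL(P||Q) = 0.0314 nats

D_KL(P||Q) = 0.0314 ≥ 0 ✓

This non-negativity is a fundamental property: relative entropy cannot be negative because it measures how different Q is from P.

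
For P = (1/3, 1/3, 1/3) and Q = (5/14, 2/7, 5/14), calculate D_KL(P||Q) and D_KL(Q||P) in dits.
D_KL(P||Q) = 0.0023, D_KL(Q||P) = 0.0023

KL divergence is not symmetric: D_KL(P||Q) ≠ D_KL(Q||P) in general.

D_KL(P||Q) = 0.0023 dits
D_KL(Q||P) = 0.0023 dits

In this case they happen to be equal (to 4 decimal places).

This asymmetry is why KL divergence is not a true distance metric.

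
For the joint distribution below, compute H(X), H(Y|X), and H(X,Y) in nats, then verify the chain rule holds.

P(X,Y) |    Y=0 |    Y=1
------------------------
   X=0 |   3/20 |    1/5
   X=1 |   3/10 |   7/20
H(X,Y) = 1.3351, H(X) = 0.6474, H(Y|X) = 0.6876 (all in nats)

Chain rule: H(X,Y) = H(X) + H(Y|X)

Left side — joint entropy directly:
H(X,Y) = -Σ p(x,y) log p(x,y) = 1.3351 nats

Right side — compute H(Y|X) from the conditional distributions:
P(X) = (7/20, 13/20), so H(X) = 0.6474 nats
H(Y|X) = Σ_x P(X=x) · H(Y|X=x):
  P(Y|X=0) = (3/7, 4/7), H(Y|X=0) = 0.6829, weight P(X=0) = 7/20
  P(Y|X=1) = (6/13, 7/13), H(Y|X=1) = 0.6902, weight P(X=1) = 13/20
H(Y|X) = 0.6876 nats

H(X) + H(Y|X) = 0.6474 + 0.6876 = 1.3351 nats

Both sides equal 1.3351 nats. ✓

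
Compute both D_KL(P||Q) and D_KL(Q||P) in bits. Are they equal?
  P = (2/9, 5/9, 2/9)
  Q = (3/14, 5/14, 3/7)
D_KL(P||Q) = 0.1552, D_KL(Q||P) = 0.1672

KL divergence is not symmetric: D_KL(P||Q) ≠ D_KL(Q||P) in general.

D_KL(P||Q) = 0.1552 bits
D_KL(Q||P) = 0.1672 bits

No, they are not equal!

This asymmetry is why KL divergence is not a true distance metric.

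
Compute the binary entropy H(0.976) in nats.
0.1132 nats

The binary entropy function is:
H(p) = -p log(p) - (1-p) log(1-p)

H(0.976) = -0.976 × log_e(0.976) - 0.024 × log_e(0.024)
H(0.976) = 0.1132 nats

Note: Binary entropy is maximized at p=0.5 (H=1 bit) and minimized at p=0 or p=1 (H=0).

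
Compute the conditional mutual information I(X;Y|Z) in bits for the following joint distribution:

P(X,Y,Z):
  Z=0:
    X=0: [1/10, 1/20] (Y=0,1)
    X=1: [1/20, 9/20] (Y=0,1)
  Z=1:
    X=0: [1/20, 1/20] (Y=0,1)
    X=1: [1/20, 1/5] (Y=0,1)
0.1559 bits

Conditional mutual information: I(X;Y|Z) = H(X|Z) + H(Y|Z) - H(X,Y|Z)

H(Z) = 0.9341
H(X,Z) = 1.7427 → H(X|Z) = 0.8087
H(Y,Z) = 1.7427 → H(Y|Z) = 0.8087
H(X,Y,Z) = 2.3955 → H(X,Y|Z) = 1.4614

I(X;Y|Z) = 0.8087 + 0.8087 - 1.4614 = 0.1559 bits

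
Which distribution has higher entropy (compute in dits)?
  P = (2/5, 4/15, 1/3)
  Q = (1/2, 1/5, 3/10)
P

Computing entropies in dits:
H(P) = 0.4713
H(Q) = 0.4472

Distribution P has higher entropy.

Intuition: The distribution closer to uniform (more spread out) has higher entropy.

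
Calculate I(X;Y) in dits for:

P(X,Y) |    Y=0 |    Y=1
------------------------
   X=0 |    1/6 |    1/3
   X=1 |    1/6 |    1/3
0.0000 dits

Mutual information: I(X;Y) = H(X) + H(Y) - H(X,Y)

Marginals:
P(X) = (1/2, 1/2), H(X) = 0.3010 dits
P(Y) = (1/3, 2/3), H(Y) = 0.2764 dits

Joint entropy: H(X,Y) = 0.5775 dits

I(X;Y) = 0.3010 + 0.2764 - 0.5775 = 0.0000 dits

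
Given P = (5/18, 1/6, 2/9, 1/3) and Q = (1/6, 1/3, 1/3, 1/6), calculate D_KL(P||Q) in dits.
0.0727 dits

KL divergence: D_KL(P||Q) = Σ p(x) log(p(x)/q(x))

Computing term by term:
  x=0: 5/18 × log_10[(5/18)/(1/6)] = 5/18 × 0.2218 = 0.0616
  x=1: 1/6 × log_10[(1/6)/(1/3)] = 1/6 × -0.3010 = -0.0502
  x=2: 2/9 × log_10[(2/9)/(1/3)] = 2/9 × -0.1761 = -0.0391
  x=3: 1/3 × log_10[(1/3)/(1/6)] = 1/3 × 0.3010 = 0.1003

D_KL(P||Q) = 0.0727 dits

Note: KL divergence is always non-negative and equals 0 iff P = Q.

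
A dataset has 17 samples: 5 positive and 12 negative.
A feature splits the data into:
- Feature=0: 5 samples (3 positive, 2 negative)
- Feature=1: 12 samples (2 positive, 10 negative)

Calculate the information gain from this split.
0.1296 bits

Information Gain = H(Y) - H(Y|Feature)

Before split:
P(positive) = 5/17 = 0.2941
H(Y) = 0.8740 bits

After split:
Feature=0: H = 0.9710 bits (weight = 5/17)
Feature=1: H = 0.6500 bits (weight = 12/17)
H(Y|Feature) = (5/17)×0.9710 + (12/17)×0.6500 = 0.7444 bits

Information Gain = 0.8740 - 0.7444 = 0.1296 bits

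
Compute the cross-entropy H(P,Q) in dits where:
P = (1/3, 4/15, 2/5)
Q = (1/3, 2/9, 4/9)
0.4741 dits

Cross-entropy: H(P,Q) = -Σ p(x) log q(x)

Alternatively: H(P,Q) = H(P) + D_KL(P||Q)
H(P) = 0.4713 dits
D_KL(P||Q) = 0.0028 dits

H(P,Q) = 0.4713 + 0.0028 = 0.4741 dits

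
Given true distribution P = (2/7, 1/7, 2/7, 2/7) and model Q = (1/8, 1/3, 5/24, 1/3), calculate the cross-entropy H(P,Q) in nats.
1.5131 nats

Cross-entropy: H(P,Q) = -Σ p(x) log q(x)

Alternatively: H(P,Q) = H(P) + D_KL(P||Q)
H(P) = 1.3518 nats
D_KL(P||Q) = 0.1614 nats

H(P,Q) = 1.3518 + 0.1614 = 1.5131 nats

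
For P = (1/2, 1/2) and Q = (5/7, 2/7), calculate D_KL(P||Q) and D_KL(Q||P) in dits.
D_KL(P||Q) = 0.0441, D_KL(Q||P) = 0.0412

KL divergence is not symmetric: D_KL(P||Q) ≠ D_KL(Q||P) in general.

D_KL(P||Q) = 0.0441 dits
D_KL(Q||P) = 0.0412 dits

No, they are not equal!

This asymmetry is why KL divergence is not a true distance metric.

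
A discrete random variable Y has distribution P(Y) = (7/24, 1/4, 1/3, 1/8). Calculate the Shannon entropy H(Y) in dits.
0.5785 dits

Shannon entropy is H(X) = -Σ p(x) log p(x).

For P = (7/24, 1/4, 1/3, 1/8):
H = -7/24 × log_10(7/24) -1/4 × log_10(1/4) -1/3 × log_10(1/3) -1/8 × log_10(1/8)
H = 0.5785 dits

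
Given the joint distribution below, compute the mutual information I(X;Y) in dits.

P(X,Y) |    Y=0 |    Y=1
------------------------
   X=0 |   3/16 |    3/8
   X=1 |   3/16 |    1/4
0.0021 dits

Mutual information: I(X;Y) = H(X) + H(Y) - H(X,Y)

Marginals:
P(X) = (9/16, 7/16), H(X) = 0.2976 dits
P(Y) = (3/8, 5/8), H(Y) = 0.2873 dits

Joint entropy: H(X,Y) = 0.5829 dits

I(X;Y) = 0.2976 + 0.2873 - 0.5829 = 0.0021 dits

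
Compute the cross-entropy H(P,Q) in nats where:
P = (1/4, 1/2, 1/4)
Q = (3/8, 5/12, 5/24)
1.0751 nats

Cross-entropy: H(P,Q) = -Σ p(x) log q(x)

Alternatively: H(P,Q) = H(P) + D_KL(P||Q)
H(P) = 1.0397 nats
D_KL(P||Q) = 0.0354 nats

H(P,Q) = 1.0397 + 0.0354 = 1.0751 nats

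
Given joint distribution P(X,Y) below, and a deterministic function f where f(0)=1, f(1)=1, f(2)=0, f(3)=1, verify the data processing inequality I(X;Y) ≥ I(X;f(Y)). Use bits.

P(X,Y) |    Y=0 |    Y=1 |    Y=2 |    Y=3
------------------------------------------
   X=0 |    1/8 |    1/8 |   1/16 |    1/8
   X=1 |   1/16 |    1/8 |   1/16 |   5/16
I(X;Y) = 0.0639, I(X;f(Y)) = 0.0016, inequality holds: 0.0639 ≥ 0.0016

Data Processing Inequality: For any Markov chain X → Y → Z, we have I(X;Y) ≥ I(X;Z).

Here Z = f(Y) is a deterministic function of Y, forming X → Y → Z.

Original I(X;Y) = 0.0639 bits

After applying f:
P(X,Z) where Z=f(Y):
- P(X,Z=0) = P(X,Y=2)
- P(X,Z=1) = P(X,Y=0) + P(X,Y=1) + P(X,Y=3)

I(X;Z) = I(X;f(Y)) = 0.0016 bits

Verification: 0.0639 ≥ 0.0016 ✓

Information cannot be created by processing; the function f can only lose information about X.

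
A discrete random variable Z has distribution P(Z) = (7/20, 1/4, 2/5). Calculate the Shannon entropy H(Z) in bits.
1.5589 bits

Shannon entropy is H(X) = -Σ p(x) log p(x).

For P = (7/20, 1/4, 2/5):
H = -7/20 × log_2(7/20) -1/4 × log_2(1/4) -2/5 × log_2(2/5)
H = 1.5589 bits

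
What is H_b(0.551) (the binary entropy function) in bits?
0.9925 bits

The binary entropy function is:
H(p) = -p log(p) - (1-p) log(1-p)

H(0.551) = -0.551 × log_2(0.551) - 0.449 × log_2(0.449)
H(0.551) = 0.9925 bits

Note: Binary entropy is maximized at p=0.5 (H=1 bit) and minimized at p=0 or p=1 (H=0).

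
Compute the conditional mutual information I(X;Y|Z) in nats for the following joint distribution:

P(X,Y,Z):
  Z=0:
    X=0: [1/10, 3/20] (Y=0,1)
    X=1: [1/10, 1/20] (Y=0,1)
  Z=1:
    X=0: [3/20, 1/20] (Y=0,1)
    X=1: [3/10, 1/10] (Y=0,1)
0.0135 nats

Conditional mutual information: I(X;Y|Z) = H(X|Z) + H(Y|Z) - H(X,Y|Z)

H(Z) = 0.6730
H(X,Z) = 1.3195 → H(X|Z) = 0.6465
H(Y,Z) = 1.2877 → H(Y|Z) = 0.6147
H(X,Y,Z) = 1.9207 → H(X,Y|Z) = 1.2477

I(X;Y|Z) = 0.6465 + 0.6147 - 1.2477 = 0.0135 nats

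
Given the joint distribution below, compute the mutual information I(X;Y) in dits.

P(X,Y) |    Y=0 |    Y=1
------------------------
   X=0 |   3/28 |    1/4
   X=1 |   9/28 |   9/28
0.0083 dits

Mutual information: I(X;Y) = H(X) + H(Y) - H(X,Y)

Marginals:
P(X) = (5/14, 9/14), H(X) = 0.2831 dits
P(Y) = (3/7, 4/7), H(Y) = 0.2966 dits

Joint entropy: H(X,Y) = 0.5713 dits

I(X;Y) = 0.2831 + 0.2966 - 0.5713 = 0.0083 dits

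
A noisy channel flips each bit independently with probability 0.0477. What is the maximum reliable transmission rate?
0.7235 bits

For a binary symmetric channel (BSC) with error probability p:
Capacity C = 1 - H(p) bits per symbol

where H(p) = -p log₂(p) - (1-p) log₂(1-p) is the binary entropy function.

H(0.0477) = 0.2765 bits
C = 1 - 0.2765 = 0.7235 bits per symbol

This means we can reliably transmit up to 0.7235 bits of information per channel use.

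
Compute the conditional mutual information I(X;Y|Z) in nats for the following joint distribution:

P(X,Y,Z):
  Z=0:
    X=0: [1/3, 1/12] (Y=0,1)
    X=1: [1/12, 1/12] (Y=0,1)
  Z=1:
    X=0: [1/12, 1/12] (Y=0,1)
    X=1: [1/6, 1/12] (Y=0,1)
0.0307 nats

Conditional mutual information: I(X;Y|Z) = H(X|Z) + H(Y|Z) - H(X,Y|Z)

H(Z) = 0.6792
H(X,Z) = 1.3086 → H(X|Z) = 0.6294
H(Y,Z) = 1.3086 → H(Y|Z) = 0.6294
H(X,Y,Z) = 1.9073 → H(X,Y|Z) = 1.2281

I(X;Y|Z) = 0.6294 + 0.6294 - 1.2281 = 0.0307 nats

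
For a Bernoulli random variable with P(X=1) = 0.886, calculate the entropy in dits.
0.1541 dits

The binary entropy function is:
H(p) = -p log(p) - (1-p) log(1-p)

H(0.886) = -0.886 × log_10(0.886) - 0.114 × log_10(0.114)
H(0.886) = 0.1541 dits

Note: Binary entropy is maximized at p=0.5 (H=1 bit) and minimized at p=0 or p=1 (H=0).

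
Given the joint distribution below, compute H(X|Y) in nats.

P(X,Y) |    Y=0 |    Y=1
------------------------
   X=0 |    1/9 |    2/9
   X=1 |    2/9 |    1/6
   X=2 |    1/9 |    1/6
1.0670 nats

Using the chain rule: H(X|Y) = H(X,Y) - H(Y)

First, compute H(X,Y) = 1.7540 nats

Marginal P(Y) = (4/9, 5/9)
H(Y) = 0.6870 nats

H(X|Y) = H(X,Y) - H(Y) = 1.7540 - 0.6870 = 1.0670 nats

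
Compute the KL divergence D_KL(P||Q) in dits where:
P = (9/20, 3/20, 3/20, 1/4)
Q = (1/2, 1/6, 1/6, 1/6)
0.0097 dits

KL divergence: D_KL(P||Q) = Σ p(x) log(p(x)/q(x))

Computing term by term:
  x=0: 9/20 × log_10[(9/20)/(1/2)] = 9/20 × -0.0458 = -0.0206
  x=1: 3/20 × log_10[(3/20)/(1/6)] = 3/20 × -0.0458 = -0.0069
  x=2: 3/20 × log_10[(3/20)/(1/6)] = 3/20 × -0.0458 = -0.0069
  x=3: 1/4 × log_10[(1/4)/(1/6)] = 1/4 × 0.1761 = 0.0440

D_KL(P||Q) = 0.0097 dits

Note: KL divergence is always non-negative and equals 0 iff P = Q.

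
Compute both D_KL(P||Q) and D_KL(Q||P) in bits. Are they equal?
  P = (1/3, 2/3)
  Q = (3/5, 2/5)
D_KL(P||Q) = 0.2086, D_KL(Q||P) = 0.2140

KL divergence is not symmetric: D_KL(P||Q) ≠ D_KL(Q||P) in general.

D_KL(P||Q) = 0.2086 bits
D_KL(Q||P) = 0.2140 bits

No, they are not equal!

This asymmetry is why KL divergence is not a true distance metric.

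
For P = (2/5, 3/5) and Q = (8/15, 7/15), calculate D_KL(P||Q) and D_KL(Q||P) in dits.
D_KL(P||Q) = 0.0155, D_KL(Q||P) = 0.0157

KL divergence is not symmetric: D_KL(P||Q) ≠ D_KL(Q||P) in general.

D_KL(P||Q) = 0.0155 dits
D_KL(Q||P) = 0.0157 dits

No, they are not equal!

This asymmetry is why KL divergence is not a true distance metric.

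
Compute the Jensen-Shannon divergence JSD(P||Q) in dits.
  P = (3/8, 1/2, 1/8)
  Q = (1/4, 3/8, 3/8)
0.0189 dits

Jensen-Shannon divergence is:
JSD(P||Q) = 0.5 × D_KL(P||M) + 0.5 × D_KL(Q||M)
where M = 0.5 × (P + Q) is the mixture distribution.

M = 0.5 × (3/8, 1/2, 1/8) + 0.5 × (1/4, 3/8, 3/8) = (5/16, 7/16, 1/4)

D_KL(P||M) = 0.0211 dits
D_KL(Q||M) = 0.0167 dits

JSD(P||Q) = 0.5 × 0.0211 + 0.5 × 0.0167 = 0.0189 dits

Unlike KL divergence, JSD is symmetric and bounded: 0 ≤ JSD ≤ log(2).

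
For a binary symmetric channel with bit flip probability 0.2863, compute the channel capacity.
0.1361 bits

For a binary symmetric channel (BSC) with error probability p:
Capacity C = 1 - H(p) bits per symbol

where H(p) = -p log₂(p) - (1-p) log₂(1-p) is the binary entropy function.

H(0.2863) = 0.8639 bits
C = 1 - 0.8639 = 0.1361 bits per symbol

This means we can reliably transmit up to 0.1361 bits of information per channel use.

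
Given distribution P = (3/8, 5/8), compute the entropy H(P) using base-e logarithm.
0.6616 nats

Shannon entropy is H(X) = -Σ p(x) log p(x).

For P = (3/8, 5/8):
H = -3/8 × log_e(3/8) -5/8 × log_e(5/8)
H = 0.6616 nats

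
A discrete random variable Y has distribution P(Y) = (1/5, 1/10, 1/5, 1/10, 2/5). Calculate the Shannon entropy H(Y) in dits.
0.6388 dits

Shannon entropy is H(X) = -Σ p(x) log p(x).

For P = (1/5, 1/10, 1/5, 1/10, 2/5):
H = -1/5 × log_10(1/5) -1/10 × log_10(1/10) -1/5 × log_10(1/5) -1/10 × log_10(1/10) -2/5 × log_10(2/5)
H = 0.6388 dits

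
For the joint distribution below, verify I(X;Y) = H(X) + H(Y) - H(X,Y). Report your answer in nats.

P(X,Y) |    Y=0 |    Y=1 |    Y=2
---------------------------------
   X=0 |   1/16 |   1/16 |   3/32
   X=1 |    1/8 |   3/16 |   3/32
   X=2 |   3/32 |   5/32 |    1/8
I(X;Y) = 0.0163 nats

Mutual information has multiple equivalent forms:
- I(X;Y) = H(X) - H(X|Y)
- I(X;Y) = H(Y) - H(Y|X)
- I(X;Y) = H(X) + H(Y) - H(X,Y)

Computing all quantities:
H(X) = 1.0662, H(Y) = 1.0862, H(X,Y) = 2.1361
H(X|Y) = 1.0499, H(Y|X) = 1.0699

Verification:
H(X) - H(X|Y) = 1.0662 - 1.0499 = 0.0163
H(Y) - H(Y|X) = 1.0862 - 1.0699 = 0.0163
H(X) + H(Y) - H(X,Y) = 1.0662 + 1.0862 - 2.1361 = 0.0163

All forms give I(X;Y) = 0.0163 nats. ✓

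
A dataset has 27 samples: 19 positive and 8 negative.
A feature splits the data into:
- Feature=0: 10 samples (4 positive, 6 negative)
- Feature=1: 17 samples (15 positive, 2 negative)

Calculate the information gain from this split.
0.1881 bits

Information Gain = H(Y) - H(Y|Feature)

Before split:
P(positive) = 19/27 = 0.7037
H(Y) = 0.8767 bits

After split:
Feature=0: H = 0.9710 bits (weight = 10/27)
Feature=1: H = 0.5226 bits (weight = 17/27)
H(Y|Feature) = (10/27)×0.9710 + (17/27)×0.5226 = 0.6886 bits

Information Gain = 0.8767 - 0.6886 = 0.1881 bits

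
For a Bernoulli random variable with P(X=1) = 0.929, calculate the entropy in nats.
0.2562 nats

The binary entropy function is:
H(p) = -p log(p) - (1-p) log(1-p)

H(0.929) = -0.929 × log_e(0.929) - 0.071 × log_e(0.071)
H(0.929) = 0.2562 nats

Note: Binary entropy is maximized at p=0.5 (H=1 bit) and minimized at p=0 or p=1 (H=0).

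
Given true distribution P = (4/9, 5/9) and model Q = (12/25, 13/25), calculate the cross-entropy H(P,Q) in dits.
0.2994 dits

Cross-entropy: H(P,Q) = -Σ p(x) log q(x)

Alternatively: H(P,Q) = H(P) + D_KL(P||Q)
H(P) = 0.2983 dits
D_KL(P||Q) = 0.0011 dits

H(P,Q) = 0.2983 + 0.0011 = 0.2994 dits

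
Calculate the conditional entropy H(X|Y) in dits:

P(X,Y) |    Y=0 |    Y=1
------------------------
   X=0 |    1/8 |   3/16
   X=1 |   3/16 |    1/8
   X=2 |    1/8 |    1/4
0.4642 dits

Using the chain rule: H(X|Y) = H(X,Y) - H(Y)

First, compute H(X,Y) = 0.7618 dits

Marginal P(Y) = (7/16, 9/16)
H(Y) = 0.2976 dits

H(X|Y) = H(X,Y) - H(Y) = 0.7618 - 0.2976 = 0.4642 dits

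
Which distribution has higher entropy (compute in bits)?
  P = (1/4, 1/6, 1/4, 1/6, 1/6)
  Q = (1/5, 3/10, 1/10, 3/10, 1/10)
P

Computing entropies in bits:
H(P) = 2.2925
H(Q) = 2.1710

Distribution P has higher entropy.

Intuition: The distribution closer to uniform (more spread out) has higher entropy.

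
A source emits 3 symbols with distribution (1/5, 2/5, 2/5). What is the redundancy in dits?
0.0190 dits

Redundancy measures how far a source is from maximum entropy:
R = H_max - H(X)

Maximum entropy for 3 symbols: H_max = log_10(3) = 0.4771 dits
Actual entropy: H(X) = 0.4581 dits
Redundancy: R = 0.4771 - 0.4581 = 0.0190 dits

This redundancy represents potential for compression: the source could be compressed by 0.0190 dits per symbol.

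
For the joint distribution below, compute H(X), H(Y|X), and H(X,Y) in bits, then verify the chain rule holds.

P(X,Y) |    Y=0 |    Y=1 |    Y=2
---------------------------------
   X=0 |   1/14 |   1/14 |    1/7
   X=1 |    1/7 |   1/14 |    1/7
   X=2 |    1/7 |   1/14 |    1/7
H(X,Y) = 3.0931, H(X) = 1.5774, H(Y|X) = 1.5157 (all in bits)

Chain rule: H(X,Y) = H(X) + H(Y|X)

Left side — joint entropy directly:
H(X,Y) = -Σ p(x,y) log p(x,y) = 3.0931 bits

Right side — compute H(Y|X) from the conditional distributions:
P(X) = (2/7, 5/14, 5/14), so H(X) = 1.5774 bits
H(Y|X) = Σ_x P(X=x) · H(Y|X=x):
  P(Y|X=0) = (1/4, 1/4, 1/2), H(Y|X=0) = 1.5000, weight P(X=0) = 2/7
  P(Y|X=1) = (2/5, 1/5, 2/5), H(Y|X=1) = 1.5219, weight P(X=1) = 5/14
  P(Y|X=2) = (2/5, 1/5, 2/5), H(Y|X=2) = 1.5219, weight P(X=2) = 5/14
H(Y|X) = 1.5157 bits

H(X) + H(Y|X) = 1.5774 + 1.5157 = 3.0931 bits

Both sides equal 3.0931 bits. ✓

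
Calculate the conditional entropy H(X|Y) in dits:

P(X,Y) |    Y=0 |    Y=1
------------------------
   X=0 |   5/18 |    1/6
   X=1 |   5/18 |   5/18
0.2949 dits

Using the chain rule: H(X|Y) = H(X,Y) - H(Y)

First, compute H(X,Y) = 0.5933 dits

Marginal P(Y) = (5/9, 4/9)
H(Y) = 0.2983 dits

H(X|Y) = H(X,Y) - H(Y) = 0.5933 - 0.2983 = 0.2949 dits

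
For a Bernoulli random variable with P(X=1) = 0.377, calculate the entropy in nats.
0.6626 nats

The binary entropy function is:
H(p) = -p log(p) - (1-p) log(1-p)

H(0.377) = -0.377 × log_e(0.377) - 0.623 × log_e(0.623)
H(0.377) = 0.6626 nats

Note: Binary entropy is maximized at p=0.5 (H=1 bit) and minimized at p=0 or p=1 (H=0).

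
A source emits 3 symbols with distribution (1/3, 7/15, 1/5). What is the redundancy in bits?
0.0791 bits

Redundancy measures how far a source is from maximum entropy:
R = H_max - H(X)

Maximum entropy for 3 symbols: H_max = log_2(3) = 1.5850 bits
Actual entropy: H(X) = 1.5058 bits
Redundancy: R = 1.5850 - 1.5058 = 0.0791 bits

This redundancy represents potential for compression: the source could be compressed by 0.0791 bits per symbol.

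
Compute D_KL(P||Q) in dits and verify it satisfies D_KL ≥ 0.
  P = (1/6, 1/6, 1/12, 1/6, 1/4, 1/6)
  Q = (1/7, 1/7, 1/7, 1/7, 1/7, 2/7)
0.0357 dits

KL divergence satisfies the Gibbs inequality: D_KL(P||Q) ≥ 0 for all distributions P, Q.

D_KL(P||Q) = Σ p(x) log(p(x)/q(x))
Term by term:
  x=0: 1/6 × log_10[(1/6)/(1/7)] = 0.0112
  x=1: 1/6 × log_10[(1/6)/(1/7)] = 0.0112
  x=2: 1/12 × log_10[(1/12)/(1/7)] = -0.0195
  x=3: 1/6 × log_10[(1/6)/(1/7)] = 0.0112
  x=4: 1/4 × log_10[(1/4)/(1/7)] = 0.0608
  x=5: 1/6 × log_10[(1/6)/(2/7)] = -0.0390
D_KL(P||Q) = 0.0357 dits

D_KL(P||Q) = 0.0357 ≥ 0 ✓

This non-negativity is a fundamental property: relative entropy cannot be negative because it measures how different Q is from P.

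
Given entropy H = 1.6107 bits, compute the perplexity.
3.0540

Perplexity is 2^H (or exp(H) for natural log).

H = 1.6107 bits
Perplexity = 2^1.6107 = 3.0540

Interpretation: The model's uncertainty is equivalent to choosing uniformly among 3.1 options.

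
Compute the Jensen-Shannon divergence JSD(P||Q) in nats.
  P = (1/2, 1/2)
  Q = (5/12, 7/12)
0.0035 nats

Jensen-Shannon divergence is:
JSD(P||Q) = 0.5 × D_KL(P||M) + 0.5 × D_KL(Q||M)
where M = 0.5 × (P + Q) is the mixture distribution.

M = 0.5 × (1/2, 1/2) + 0.5 × (5/12, 7/12) = (11/24, 13/24)

D_KL(P||M) = 0.0035 nats
D_KL(Q||M) = 0.0035 nats

JSD(P||Q) = 0.5 × 0.0035 + 0.5 × 0.0035 = 0.0035 nats

Unlike KL divergence, JSD is symmetric and bounded: 0 ≤ JSD ≤ log(2).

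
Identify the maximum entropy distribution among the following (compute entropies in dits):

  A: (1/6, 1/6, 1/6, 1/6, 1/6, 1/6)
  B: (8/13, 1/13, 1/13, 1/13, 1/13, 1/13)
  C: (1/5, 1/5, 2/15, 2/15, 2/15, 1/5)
A

For a discrete distribution over n outcomes, entropy is maximized by the uniform distribution.

Computing entropies:
H(A) = 0.7782 dits
H(B) = 0.5582 dits
H(C) = 0.7694 dits

The uniform distribution (where all probabilities equal 1/6) achieves the maximum entropy of log_10(6) = 0.7782 dits.

Distribution A has the highest entropy.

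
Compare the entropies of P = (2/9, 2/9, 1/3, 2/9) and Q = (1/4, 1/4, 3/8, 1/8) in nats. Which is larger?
P

Computing entropies in nats:
H(P) = 1.3689
H(Q) = 1.3209

Distribution P has higher entropy.

Intuition: The distribution closer to uniform (more spread out) has higher entropy.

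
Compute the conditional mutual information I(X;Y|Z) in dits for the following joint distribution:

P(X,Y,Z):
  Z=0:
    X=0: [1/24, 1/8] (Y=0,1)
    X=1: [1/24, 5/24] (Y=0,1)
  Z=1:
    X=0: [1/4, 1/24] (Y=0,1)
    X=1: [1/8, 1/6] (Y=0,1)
0.0276 dits

Conditional mutual information: I(X;Y|Z) = H(X|Z) + H(Y|Z) - H(X,Y|Z)

H(Z) = 0.2950
H(X,Z) = 0.5924 → H(X|Z) = 0.2974
H(Y,Z) = 0.5506 → H(Y|Z) = 0.2557
H(X,Y,Z) = 0.8204 → H(X,Y|Z) = 0.5255

I(X;Y|Z) = 0.2974 + 0.2557 - 0.5255 = 0.0276 dits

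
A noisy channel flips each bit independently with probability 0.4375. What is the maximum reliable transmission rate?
0.0113 bits

For a binary symmetric channel (BSC) with error probability p:
Capacity C = 1 - H(p) bits per symbol

where H(p) = -p log₂(p) - (1-p) log₂(1-p) is the binary entropy function.

H(0.4375) = 0.9887 bits
C = 1 - 0.9887 = 0.0113 bits per symbol

This means we can reliably transmit up to 0.0113 bits of information per channel use.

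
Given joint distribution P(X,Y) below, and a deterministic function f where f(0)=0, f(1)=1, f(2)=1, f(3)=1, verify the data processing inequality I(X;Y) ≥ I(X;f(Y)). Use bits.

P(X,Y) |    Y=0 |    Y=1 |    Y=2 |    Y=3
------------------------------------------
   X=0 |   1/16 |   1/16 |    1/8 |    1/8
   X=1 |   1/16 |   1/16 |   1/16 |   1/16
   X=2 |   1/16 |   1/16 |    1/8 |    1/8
I(X;Y) = 0.0157, I(X;f(Y)) = 0.0059, inequality holds: 0.0157 ≥ 0.0059

Data Processing Inequality: For any Markov chain X → Y → Z, we have I(X;Y) ≥ I(X;Z).

Here Z = f(Y) is a deterministic function of Y, forming X → Y → Z.

Original I(X;Y) = 0.0157 bits

After applying f:
P(X,Z) where Z=f(Y):
- P(X,Z=0) = P(X,Y=0)
- P(X,Z=1) = P(X,Y=1) + P(X,Y=2) + P(X,Y=3)

I(X;Z) = I(X;f(Y)) = 0.0059 bits

Verification: 0.0157 ≥ 0.0059 ✓

Information cannot be created by processing; the function f can only lose information about X.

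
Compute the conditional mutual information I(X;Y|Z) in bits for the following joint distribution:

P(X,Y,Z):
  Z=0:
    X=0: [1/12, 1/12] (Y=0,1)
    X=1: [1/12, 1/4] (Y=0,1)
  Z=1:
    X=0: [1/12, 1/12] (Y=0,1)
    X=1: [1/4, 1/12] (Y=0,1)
0.0441 bits

Conditional mutual information: I(X;Y|Z) = H(X|Z) + H(Y|Z) - H(X,Y|Z)

H(Z) = 1.0000
H(X,Z) = 1.9183 → H(X|Z) = 0.9183
H(Y,Z) = 1.9183 → H(Y|Z) = 0.9183
H(X,Y,Z) = 2.7925 → H(X,Y|Z) = 1.7925

I(X;Y|Z) = 0.9183 + 0.9183 - 1.7925 = 0.0441 bits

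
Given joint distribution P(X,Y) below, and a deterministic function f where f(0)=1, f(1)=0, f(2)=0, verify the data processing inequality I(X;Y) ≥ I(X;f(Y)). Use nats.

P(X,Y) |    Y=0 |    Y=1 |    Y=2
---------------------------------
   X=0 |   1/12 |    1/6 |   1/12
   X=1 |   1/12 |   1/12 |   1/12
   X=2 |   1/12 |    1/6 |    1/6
I(X;Y) = 0.0168, I(X;f(Y)) = 0.0073, inequality holds: 0.0168 ≥ 0.0073

Data Processing Inequality: For any Markov chain X → Y → Z, we have I(X;Y) ≥ I(X;Z).

Here Z = f(Y) is a deterministic function of Y, forming X → Y → Z.

Original I(X;Y) = 0.0168 nats

After applying f:
P(X,Z) where Z=f(Y):
- P(X,Z=0) = P(X,Y=1) + P(X,Y=2)
- P(X,Z=1) = P(X,Y=0)

I(X;Z) = I(X;f(Y)) = 0.0073 nats

Verification: 0.0168 ≥ 0.0073 ✓

Information cannot be created by processing; the function f can only lose information about X.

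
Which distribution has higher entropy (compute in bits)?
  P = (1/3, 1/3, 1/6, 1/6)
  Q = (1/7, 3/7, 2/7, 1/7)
P

Computing entropies in bits:
H(P) = 1.9183
H(Q) = 1.8424

Distribution P has higher entropy.

Intuition: The distribution closer to uniform (more spread out) has higher entropy.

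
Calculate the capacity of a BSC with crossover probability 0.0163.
0.8799 bits

For a binary symmetric channel (BSC) with error probability p:
Capacity C = 1 - H(p) bits per symbol

where H(p) = -p log₂(p) - (1-p) log₂(1-p) is the binary entropy function.

H(0.0163) = 0.1201 bits
C = 1 - 0.1201 = 0.8799 bits per symbol

This means we can reliably transmit up to 0.8799 bits of information per channel use.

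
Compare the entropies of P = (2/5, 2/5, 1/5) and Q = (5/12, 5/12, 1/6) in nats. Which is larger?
P

Computing entropies in nats:
H(P) = 1.0549
H(Q) = 1.0282

Distribution P has higher entropy.

Intuition: The distribution closer to uniform (more spread out) has higher entropy.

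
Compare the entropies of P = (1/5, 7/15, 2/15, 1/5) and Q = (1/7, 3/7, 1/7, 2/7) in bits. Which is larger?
Q

Computing entropies in bits:
H(P) = 1.8295
H(Q) = 1.8424

Distribution Q has higher entropy.

Intuition: The distribution closer to uniform (more spread out) has higher entropy.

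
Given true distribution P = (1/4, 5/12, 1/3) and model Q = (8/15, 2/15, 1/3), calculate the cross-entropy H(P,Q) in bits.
1.9662 bits

Cross-entropy: H(P,Q) = -Σ p(x) log q(x)

Alternatively: H(P,Q) = H(P) + D_KL(P||Q)
H(P) = 1.5546 bits
D_KL(P||Q) = 0.4117 bits

H(P,Q) = 1.5546 + 0.4117 = 1.9662 bits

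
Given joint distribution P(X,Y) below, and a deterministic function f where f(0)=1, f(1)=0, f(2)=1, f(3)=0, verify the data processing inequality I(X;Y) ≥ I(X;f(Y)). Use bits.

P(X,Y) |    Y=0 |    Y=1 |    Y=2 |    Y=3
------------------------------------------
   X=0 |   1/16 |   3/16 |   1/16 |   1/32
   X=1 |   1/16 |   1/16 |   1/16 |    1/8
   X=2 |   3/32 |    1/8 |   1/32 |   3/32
I(X;Y) = 0.1066, I(X;f(Y)) = 0.0009, inequality holds: 0.1066 ≥ 0.0009

Data Processing Inequality: For any Markov chain X → Y → Z, we have I(X;Y) ≥ I(X;Z).

Here Z = f(Y) is a deterministic function of Y, forming X → Y → Z.

Original I(X;Y) = 0.1066 bits

After applying f:
P(X,Z) where Z=f(Y):
- P(X,Z=0) = P(X,Y=1) + P(X,Y=3)
- P(X,Z=1) = P(X,Y=0) + P(X,Y=2)

I(X;Z) = I(X;f(Y)) = 0.0009 bits

Verification: 0.1066 ≥ 0.0009 ✓

Information cannot be created by processing; the function f can only lose information about X.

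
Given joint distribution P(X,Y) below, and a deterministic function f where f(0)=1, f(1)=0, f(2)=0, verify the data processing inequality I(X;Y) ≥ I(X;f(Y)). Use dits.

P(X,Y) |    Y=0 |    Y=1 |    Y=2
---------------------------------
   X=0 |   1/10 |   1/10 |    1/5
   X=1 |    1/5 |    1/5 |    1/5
I(X;Y) = 0.0060, I(X;f(Y)) = 0.0017, inequality holds: 0.0060 ≥ 0.0017

Data Processing Inequality: For any Markov chain X → Y → Z, we have I(X;Y) ≥ I(X;Z).

Here Z = f(Y) is a deterministic function of Y, forming X → Y → Z.

Original I(X;Y) = 0.0060 dits

After applying f:
P(X,Z) where Z=f(Y):
- P(X,Z=0) = P(X,Y=1) + P(X,Y=2)
- P(X,Z=1) = P(X,Y=0)

I(X;Z) = I(X;f(Y)) = 0.0017 dits

Verification: 0.0060 ≥ 0.0017 ✓

Information cannot be created by processing; the function f can only lose information about X.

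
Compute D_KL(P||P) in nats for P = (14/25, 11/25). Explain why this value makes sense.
0.0000 nats

KL divergence satisfies the Gibbs inequality: D_KL(P||Q) ≥ 0 for all distributions P, Q.

D_KL(P||Q) = Σ p(x) log(p(x)/q(x))
Each term is p(x) × log_e(p(x)/p(x)) = p(x) × log_e(1) = 0, so the sum is 0.
D_KL(P||Q) = 0.0000 nats

When P = Q, the KL divergence is exactly 0, as there is no 'divergence' between identical distributions.

This non-negativity is a fundamental property: relative entropy cannot be negative because it measures how different Q is from P.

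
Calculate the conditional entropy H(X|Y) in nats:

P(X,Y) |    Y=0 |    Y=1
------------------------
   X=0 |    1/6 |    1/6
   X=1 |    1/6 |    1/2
0.6059 nats

Using the chain rule: H(X|Y) = H(X,Y) - H(Y)

First, compute H(X,Y) = 1.2425 nats

Marginal P(Y) = (1/3, 2/3)
H(Y) = 0.6365 nats

H(X|Y) = H(X,Y) - H(Y) = 1.2425 - 0.6365 = 0.6059 nats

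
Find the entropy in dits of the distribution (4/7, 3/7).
0.2966 dits

Shannon entropy is H(X) = -Σ p(x) log p(x).

For P = (4/7, 3/7):
H = -4/7 × log_10(4/7) -3/7 × log_10(3/7)
H = 0.2966 dits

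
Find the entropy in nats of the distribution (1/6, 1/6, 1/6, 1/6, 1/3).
1.5607 nats

Shannon entropy is H(X) = -Σ p(x) log p(x).

For P = (1/6, 1/6, 1/6, 1/6, 1/3):
H = -1/6 × log_e(1/6) -1/6 × log_e(1/6) -1/6 × log_e(1/6) -1/6 × log_e(1/6) -1/3 × log_e(1/3)
H = 1.5607 nats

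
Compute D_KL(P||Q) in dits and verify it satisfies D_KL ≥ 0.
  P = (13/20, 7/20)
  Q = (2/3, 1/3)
0.0003 dits

KL divergence satisfies the Gibbs inequality: D_KL(P||Q) ≥ 0 for all distributions P, Q.

D_KL(P||Q) = Σ p(x) log(p(x)/q(x))
Term by term:
  x=0: 13/20 × log_10[(13/20)/(2/3)] = -0.0071
  x=1: 7/20 × log_10[(7/20)/(1/3)] = 0.0074
D_KL(P||Q) = 0.0003 dits

D_KL(P||Q) = 0.0003 ≥ 0 ✓

This non-negativity is a fundamental property: relative entropy cannot be negative because it measures how different Q is from P.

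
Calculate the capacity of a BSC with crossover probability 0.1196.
0.4718 bits

For a binary symmetric channel (BSC) with error probability p:
Capacity C = 1 - H(p) bits per symbol

where H(p) = -p log₂(p) - (1-p) log₂(1-p) is the binary entropy function.

H(0.1196) = 0.5282 bits
C = 1 - 0.5282 = 0.4718 bits per symbol

This means we can reliably transmit up to 0.4718 bits of information per channel use.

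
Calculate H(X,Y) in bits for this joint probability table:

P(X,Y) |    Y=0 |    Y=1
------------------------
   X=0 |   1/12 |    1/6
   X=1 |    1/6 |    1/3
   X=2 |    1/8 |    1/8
2.4387 bits

Joint entropy is H(X,Y) = -Σ_{x,y} p(x,y) log p(x,y).

Summing over all non-zero entries:
H(X,Y) = -[1/12·log_2(1/12) + 1/6·log_2(1/6) + 1/6·log_2(1/6) + 1/3·log_2(1/3) + 1/8·log_2(1/8) + 1/8·log_2(1/8)]
H(X,Y) = 2.4387 bits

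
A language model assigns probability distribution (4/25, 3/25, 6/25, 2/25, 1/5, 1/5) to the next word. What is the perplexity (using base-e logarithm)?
5.6745

Perplexity is e^H (or exp(H) for natural log).

First, H = -Σ p log p = 1.7360 nats
Perplexity = e^1.7360 = 5.6745

Interpretation: The model's uncertainty is equivalent to choosing uniformly among 5.7 options.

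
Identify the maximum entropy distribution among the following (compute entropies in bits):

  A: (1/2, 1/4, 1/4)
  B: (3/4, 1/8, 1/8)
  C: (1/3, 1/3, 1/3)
C

For a discrete distribution over n outcomes, entropy is maximized by the uniform distribution.

Computing entropies:
H(A) = 1.5000 bits
H(B) = 1.0613 bits
H(C) = 1.5850 bits

The uniform distribution (where all probabilities equal 1/3) achieves the maximum entropy of log_2(3) = 1.5850 bits.

Distribution C has the highest entropy.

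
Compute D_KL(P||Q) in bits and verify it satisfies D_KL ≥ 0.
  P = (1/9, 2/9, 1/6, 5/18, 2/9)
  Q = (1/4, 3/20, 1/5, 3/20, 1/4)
0.1614 bits

KL divergence satisfies the Gibbs inequality: D_KL(P||Q) ≥ 0 for all distributions P, Q.

D_KL(P||Q) = Σ p(x) log(p(x)/q(x))
Term by term:
  x=0: 1/9 × log_2[(1/9)/(1/4)] = -0.1300
  x=1: 2/9 × log_2[(2/9)/(3/20)] = 0.1260
  x=2: 1/6 × log_2[(1/6)/(1/5)] = -0.0438
  x=3: 5/18 × log_2[(5/18)/(3/20)] = 0.2469
  x=4: 2/9 × log_2[(2/9)/(1/4)] = -0.0378
D_KL(P||Q) = 0.1614 bits

D_KL(P||Q) = 0.1614 ≥ 0 ✓

This non-negativity is a fundamental property: relative entropy cannot be negative because it measures how different Q is from P.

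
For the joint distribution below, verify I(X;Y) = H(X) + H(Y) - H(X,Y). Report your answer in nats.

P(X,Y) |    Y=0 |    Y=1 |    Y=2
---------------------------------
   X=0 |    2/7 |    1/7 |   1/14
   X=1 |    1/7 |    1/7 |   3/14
I(X;Y) = 0.0616 nats

Mutual information has multiple equivalent forms:
- I(X;Y) = H(X) - H(X|Y)
- I(X;Y) = H(Y) - H(Y|X)
- I(X;Y) = H(X) + H(Y) - H(X,Y)

Computing all quantities:
H(X) = 0.6931, H(Y) = 1.0790, H(X,Y) = 1.7105
H(X|Y) = 0.6315, H(Y|X) = 1.0173

Verification:
H(X) - H(X|Y) = 0.6931 - 0.6315 = 0.0616
H(Y) - H(Y|X) = 1.0790 - 1.0173 = 0.0616
H(X) + H(Y) - H(X,Y) = 0.6931 + 1.0790 - 1.7105 = 0.0616

All forms give I(X;Y) = 0.0616 nats. ✓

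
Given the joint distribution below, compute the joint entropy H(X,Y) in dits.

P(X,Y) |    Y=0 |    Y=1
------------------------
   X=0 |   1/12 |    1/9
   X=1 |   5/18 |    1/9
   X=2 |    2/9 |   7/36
0.7400 dits

Joint entropy is H(X,Y) = -Σ_{x,y} p(x,y) log p(x,y).

Summing over all non-zero entries:
H(X,Y) = -[1/12·log_10(1/12) + 1/9·log_10(1/9) + 5/18·log_10(5/18) + 1/9·log_10(1/9) + 2/9·log_10(2/9) + 7/36·log_10(7/36)]
H(X,Y) = 0.7400 dits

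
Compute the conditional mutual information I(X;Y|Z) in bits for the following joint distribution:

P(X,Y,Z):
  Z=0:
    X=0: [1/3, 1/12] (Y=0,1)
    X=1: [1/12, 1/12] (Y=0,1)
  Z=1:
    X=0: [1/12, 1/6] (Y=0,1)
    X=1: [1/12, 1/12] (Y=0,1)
0.0443 bits

Conditional mutual information: I(X;Y|Z) = H(X|Z) + H(Y|Z) - H(X,Y|Z)

H(Z) = 0.9799
H(X,Z) = 1.8879 → H(X|Z) = 0.9080
H(Y,Z) = 1.8879 → H(Y|Z) = 0.9080
H(X,Y,Z) = 2.7516 → H(X,Y|Z) = 1.7718

I(X;Y|Z) = 0.9080 + 0.9080 - 1.7718 = 0.0443 bits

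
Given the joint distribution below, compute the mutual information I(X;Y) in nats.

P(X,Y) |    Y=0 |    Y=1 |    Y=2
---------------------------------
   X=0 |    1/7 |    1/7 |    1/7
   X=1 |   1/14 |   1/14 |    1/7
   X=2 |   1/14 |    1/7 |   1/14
0.0284 nats

Mutual information: I(X;Y) = H(X) + H(Y) - H(X,Y)

Marginals:
P(X) = (3/7, 2/7, 2/7), H(X) = 1.0790 nats
P(Y) = (2/7, 5/14, 5/14), H(Y) = 1.0934 nats

Joint entropy: H(X,Y) = 2.1440 nats

I(X;Y) = 1.0790 + 1.0934 - 2.1440 = 0.0284 nats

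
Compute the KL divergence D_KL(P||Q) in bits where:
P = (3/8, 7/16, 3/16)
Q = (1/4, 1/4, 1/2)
0.3073 bits

KL divergence: D_KL(P||Q) = Σ p(x) log(p(x)/q(x))

Computing term by term:
  x=0: 3/8 × log_2[(3/8)/(1/4)] = 3/8 × 0.5850 = 0.2194
  x=1: 7/16 × log_2[(7/16)/(1/4)] = 7/16 × 0.8074 = 0.3532
  x=2: 3/16 × log_2[(3/16)/(1/2)] = 3/16 × -1.4150 = -0.2653

D_KL(P||Q) = 0.3073 bits

Note: KL divergence is always non-negative and equals 0 iff P = Q.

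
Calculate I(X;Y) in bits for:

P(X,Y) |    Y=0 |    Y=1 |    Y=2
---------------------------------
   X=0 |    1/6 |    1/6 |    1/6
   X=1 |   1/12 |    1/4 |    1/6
0.0325 bits

Mutual information: I(X;Y) = H(X) + H(Y) - H(X,Y)

Marginals:
P(X) = (1/2, 1/2), H(X) = 1.0000 bits
P(Y) = (1/4, 5/12, 1/3), H(Y) = 1.5546 bits

Joint entropy: H(X,Y) = 2.5221 bits

I(X;Y) = 1.0000 + 1.5546 - 2.5221 = 0.0325 bits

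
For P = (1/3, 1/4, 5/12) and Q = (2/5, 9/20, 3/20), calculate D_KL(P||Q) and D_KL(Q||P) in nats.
D_KL(P||Q) = 0.2180, D_KL(Q||P) = 0.1842

KL divergence is not symmetric: D_KL(P||Q) ≠ D_KL(Q||P) in general.

D_KL(P||Q) = 0.2180 nats
D_KL(Q||P) = 0.1842 nats

No, they are not equal!

This asymmetry is why KL divergence is not a true distance metric.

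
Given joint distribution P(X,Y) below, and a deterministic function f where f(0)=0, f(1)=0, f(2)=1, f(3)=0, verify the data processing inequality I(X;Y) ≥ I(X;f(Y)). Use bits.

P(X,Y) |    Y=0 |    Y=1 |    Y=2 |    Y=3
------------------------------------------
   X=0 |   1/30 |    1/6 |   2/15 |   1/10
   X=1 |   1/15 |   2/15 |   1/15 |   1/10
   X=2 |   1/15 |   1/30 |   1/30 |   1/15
I(X;Y) = 0.0725, I(X;f(Y)) = 0.0171, inequality holds: 0.0725 ≥ 0.0171

Data Processing Inequality: For any Markov chain X → Y → Z, we have I(X;Y) ≥ I(X;Z).

Here Z = f(Y) is a deterministic function of Y, forming X → Y → Z.

Original I(X;Y) = 0.0725 bits

After applying f:
P(X,Z) where Z=f(Y):
- P(X,Z=0) = P(X,Y=0) + P(X,Y=1) + P(X,Y=3)
- P(X,Z=1) = P(X,Y=2)

I(X;Z) = I(X;f(Y)) = 0.0171 bits

Verification: 0.0725 ≥ 0.0171 ✓

Information cannot be created by processing; the function f can only lose information about X.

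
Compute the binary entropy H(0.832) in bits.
0.6531 bits

The binary entropy function is:
H(p) = -p log(p) - (1-p) log(1-p)

H(0.832) = -0.832 × log_2(0.832) - 0.168 × log_2(0.168)
H(0.832) = 0.6531 bits

Note: Binary entropy is maximized at p=0.5 (H=1 bit) and minimized at p=0 or p=1 (H=0).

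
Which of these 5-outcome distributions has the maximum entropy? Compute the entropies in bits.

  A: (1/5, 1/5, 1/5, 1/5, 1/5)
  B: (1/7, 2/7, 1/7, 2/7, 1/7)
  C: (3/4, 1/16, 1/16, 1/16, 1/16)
A

For a discrete distribution over n outcomes, entropy is maximized by the uniform distribution.

Computing entropies:
H(A) = 2.3219 bits
H(B) = 2.2359 bits
H(C) = 1.3113 bits

The uniform distribution (where all probabilities equal 1/5) achieves the maximum entropy of log_2(5) = 2.3219 bits.

Distribution A has the highest entropy.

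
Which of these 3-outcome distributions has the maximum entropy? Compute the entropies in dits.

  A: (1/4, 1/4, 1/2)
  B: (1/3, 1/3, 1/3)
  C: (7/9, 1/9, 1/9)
B

For a discrete distribution over n outcomes, entropy is maximized by the uniform distribution.

Computing entropies:
H(A) = 0.4515 dits
H(B) = 0.4771 dits
H(C) = 0.2969 dits

The uniform distribution (where all probabilities equal 1/3) achieves the maximum entropy of log_10(3) = 0.4771 dits.

Distribution B has the highest entropy.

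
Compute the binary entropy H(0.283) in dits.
0.2587 dits

The binary entropy function is:
H(p) = -p log(p) - (1-p) log(1-p)

H(0.283) = -0.283 × log_10(0.283) - 0.717 × log_10(0.717)
H(0.283) = 0.2587 dits

Note: Binary entropy is maximized at p=0.5 (H=1 bit) and minimized at p=0 or p=1 (H=0).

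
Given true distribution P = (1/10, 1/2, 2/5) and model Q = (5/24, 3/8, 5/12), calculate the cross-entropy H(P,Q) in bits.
1.4390 bits

Cross-entropy: H(P,Q) = -Σ p(x) log q(x)

Alternatively: H(P,Q) = H(P) + D_KL(P||Q)
H(P) = 1.3610 bits
D_KL(P||Q) = 0.0781 bits

H(P,Q) = 1.3610 + 0.0781 = 1.4390 bits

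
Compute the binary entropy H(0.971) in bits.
0.1894 bits

The binary entropy function is:
H(p) = -p log(p) - (1-p) log(1-p)

H(0.971) = -0.971 × log_2(0.971) - 0.029 × log_2(0.029)
H(0.971) = 0.1894 bits

Note: Binary entropy is maximized at p=0.5 (H=1 bit) and minimized at p=0 or p=1 (H=0).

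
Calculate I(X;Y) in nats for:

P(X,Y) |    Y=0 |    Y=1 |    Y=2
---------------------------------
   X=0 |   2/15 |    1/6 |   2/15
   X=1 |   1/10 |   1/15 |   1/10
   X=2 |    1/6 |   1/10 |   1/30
0.0420 nats

Mutual information: I(X;Y) = H(X) + H(Y) - H(X,Y)

Marginals:
P(X) = (13/30, 4/15, 3/10), H(X) = 1.0760 nats
P(Y) = (2/5, 1/3, 4/15), H(Y) = 1.0852 nats

Joint entropy: H(X,Y) = 2.1192 nats

I(X;Y) = 1.0760 + 1.0852 - 2.1192 = 0.0420 nats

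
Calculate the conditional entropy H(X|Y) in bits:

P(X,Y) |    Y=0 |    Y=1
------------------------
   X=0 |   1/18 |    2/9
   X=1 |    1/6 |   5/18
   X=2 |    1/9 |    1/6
1.5228 bits

Using the chain rule: H(X|Y) = H(X,Y) - H(Y)

First, compute H(X,Y) = 2.4411 bits

Marginal P(Y) = (1/3, 2/3)
H(Y) = 0.9183 bits

H(X|Y) = H(X,Y) - H(Y) = 2.4411 - 0.9183 = 1.5228 bits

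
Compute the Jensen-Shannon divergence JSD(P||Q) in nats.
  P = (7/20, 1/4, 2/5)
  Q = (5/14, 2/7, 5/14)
0.0012 nats

Jensen-Shannon divergence is:
JSD(P||Q) = 0.5 × D_KL(P||M) + 0.5 × D_KL(Q||M)
where M = 0.5 × (P + Q) is the mixture distribution.

M = 0.5 × (7/20, 1/4, 2/5) + 0.5 × (5/14, 2/7, 5/14) = (0.353571, 0.267857, 0.378571)

D_KL(P||M) = 0.0012 nats
D_KL(Q||M) = 0.0012 nats

JSD(P||Q) = 0.5 × 0.0012 + 0.5 × 0.0012 = 0.0012 nats

Unlike KL divergence, JSD is symmetric and bounded: 0 ≤ JSD ≤ log(2).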